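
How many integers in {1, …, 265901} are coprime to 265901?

Factor: 265901 = 29 · 53 · 173.
φ(265901) = (29−1) · (53−1) · (173−1) = 28 · 52 · 172 = 250432.

250432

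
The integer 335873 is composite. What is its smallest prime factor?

43

335873 is odd.
Digit sum 29, not divisible by 3.
Ends in 3: not divisible by 5.
7: 335873 = 7·47981 + 6
11: 335873 = 11·30533 + 10
13: 335873 = 13·25836 + 5
17: 335873 = 17·19757 + 4
19: 335873 = 19·17677 + 10
23: 335873 = 23·14603 + 4
29: 335873 = 29·11581 + 24
31: 335873 = 31·10834 + 19
37: 335873 = 37·9077 + 24
41: 335873 = 41·8192 + 1
43: 335873 = 43·7811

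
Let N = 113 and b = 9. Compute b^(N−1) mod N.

1

9^1 ≡ 9 (mod 113)
9^2 ≡ 9^2 = 81 ≡ 81 (mod 113)
9^4 ≡ 81^2 = 6561 ≡ 7 (mod 113)
9^8 ≡ 7^2 = 49 ≡ 49 (mod 113)
9^16 ≡ 49^2 = 2401 ≡ 28 (mod 113)
9^32 ≡ 28^2 = 784 ≡ 106 (mod 113)
9^64 ≡ 106^2 = 11236 ≡ 49 (mod 113)
112 = 64 + 32 + 16 in binary powers of 2.
So 9^112 ≡ 49 · 106 · 28 ≡ 1 (mod 113).
Since the result is 1, base 9 gives no evidence that 113 is composite.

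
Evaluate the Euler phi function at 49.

42

Factor: 49 = 7^2.
φ(49) = 7^1·(7−1) = 42.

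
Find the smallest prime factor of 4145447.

4145447 is odd.
Digit sum 29, not divisible by 3.
Ends in 7: not divisible by 5.
7: 4145447 = 7·592206 + 5
11: 4145447 = 11·376858 + 9
13: 4145447 = 13·318880 + 7
17: 4145447 = 17·243849 + 14
19: 4145447 = 19·218181 + 8
23: 4145447 = 23·180236 + 19
29: 4145447 = 29·142946 + 13
31: 4145447 = 31·133724 + 3
37: 4145447 = 37·112039 + 4
41: 4145447 = 41·101108 + 19
43: 4145447 = 43·96405 + 32
47: 4145447 = 47·88201

47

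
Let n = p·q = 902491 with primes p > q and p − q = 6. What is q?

Since p = q + 6, we have 902491 = q(q + 6), so q² + 6q − 902491 = 0.
Discriminant: 6² + 4·902491 = 36 + 3609964 = 3610000; √3610000 = 1900.
q = (−6 + 1900)/2 = 947, and p = q + 6 = 953.
Check: 947 · 953 = 902491.

947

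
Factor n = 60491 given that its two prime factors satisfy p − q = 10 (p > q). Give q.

241

Since p = q + 10, we have 60491 = q(q + 10), so q² + 10q − 60491 = 0.
Discriminant: 10² + 4·60491 = 100 + 241964 = 242064; √242064 = 492.
q = (−10 + 492)/2 = 241, and p = q + 10 = 251.
Check: 241 · 251 = 60491.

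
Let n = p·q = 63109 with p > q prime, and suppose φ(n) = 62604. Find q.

223

φ(n) = (p−1)(q−1) = n − (p+q) + 1, so p + q = 63109 − 62604 + 1 = 506.
p and q are the roots of t² − 506t + 63109 = 0.
Discriminant: 506² − 4·63109 = 256036 − 252436 = 3600; √3600 = 60.
q = (506 − 60)/2 = 223, p = (506 + 60)/2 = 283.
Check: 223 · 283 = 63109.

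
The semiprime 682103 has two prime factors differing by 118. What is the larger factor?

887

Since p = q + 118, we have 682103 = q(q + 118), so q² + 118q − 682103 = 0.
Discriminant: 118² + 4·682103 = 13924 + 2728412 = 2742336; √2742336 = 1656.
q = (−118 + 1656)/2 = 769, and p = q + 118 = 887.
Check: 769 · 887 = 682103.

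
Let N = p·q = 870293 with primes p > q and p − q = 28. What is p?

Since p = q + 28, we have 870293 = q(q + 28), so q² + 28q − 870293 = 0.
Discriminant: 28² + 4·870293 = 784 + 3481172 = 3481956; √3481956 = 1866.
q = (−28 + 1866)/2 = 919, and p = q + 28 = 947.
Check: 919 · 947 = 870293.

947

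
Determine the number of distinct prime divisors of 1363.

2

1363 = 29 · 47
1363 = 29 · 47, which has 2 distinct prime factors.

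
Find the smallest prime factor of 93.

3

93 is odd.
Digit sum 12, divisible by 3.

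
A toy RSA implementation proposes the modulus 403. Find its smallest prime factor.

403 is odd.
Digit sum 7, not divisible by 3.
Ends in 3: not divisible by 5.
7: 403 = 7·57 + 4
11: 403 = 11·36 + 7
13: 403 = 13·31

13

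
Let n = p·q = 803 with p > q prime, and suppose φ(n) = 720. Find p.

φ(n) = (p−1)(q−1) = n − (p+q) + 1, so p + q = 803 − 720 + 1 = 84.
p and q are the roots of t² − 84t + 803 = 0.
Discriminant: 84² − 4·803 = 7056 − 3212 = 3844; √3844 = 62.
q = (84 − 62)/2 = 11, p = (84 + 62)/2 = 73.
Check: 11 · 73 = 803.

73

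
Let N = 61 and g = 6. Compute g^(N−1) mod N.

6^1 ≡ 6 (mod 61)
6^2 ≡ 6^2 = 36 ≡ 36 (mod 61)
6^4 ≡ 36^2 = 1296 ≡ 15 (mod 61)
6^8 ≡ 15^2 = 225 ≡ 42 (mod 61)
6^16 ≡ 42^2 = 1764 ≡ 56 (mod 61)
6^32 ≡ 56^2 = 3136 ≡ 25 (mod 61)
60 = 32 + 16 + 8 + 4 in binary powers of 2.
So 6^60 ≡ 25 · 56 · 42 · 15 ≡ 1 (mod 61).
Since the result is 1, base 6 gives no evidence that 61 is composite.

1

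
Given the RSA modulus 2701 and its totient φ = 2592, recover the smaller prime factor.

37

φ(n) = (p−1)(q−1) = n − (p+q) + 1, so p + q = 2701 − 2592 + 1 = 110.
p and q are the roots of t² − 110t + 2701 = 0.
Discriminant: 110² − 4·2701 = 12100 − 10804 = 1296; √1296 = 36.
q = (110 − 36)/2 = 37, p = (110 + 36)/2 = 73.
Check: 37 · 73 = 2701.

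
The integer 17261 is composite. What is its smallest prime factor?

17261 is odd.
Digit sum 17, not divisible by 3.
Ends in 1: not divisible by 5.
7: 17261 = 7·2465 + 6
11: 17261 = 11·1569 + 2
13: 17261 = 13·1327 + 10
17: 17261 = 17·1015 + 6
19: 17261 = 19·908 + 9
23: 17261 = 23·750 + 11
29: 17261 = 29·595 + 6
31: 17261 = 31·556 + 25
37: 17261 = 37·466 + 19
41: 17261 = 41·421

41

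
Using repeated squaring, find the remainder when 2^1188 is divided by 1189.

2^1 ≡ 2 (mod 1189)
2^2 ≡ 2^2 = 4 ≡ 4 (mod 1189)
2^4 ≡ 4^2 = 16 ≡ 16 (mod 1189)
2^8 ≡ 16^2 = 256 ≡ 256 (mod 1189)
2^16 ≡ 256^2 = 65536 ≡ 141 (mod 1189)
2^32 ≡ 141^2 = 19881 ≡ 857 (mod 1189)
2^64 ≡ 857^2 = 734449 ≡ 836 (mod 1189)
2^128 ≡ 836^2 = 698896 ≡ 953 (mod 1189)
2^256 ≡ 953^2 = 908209 ≡ 1002 (mod 1189)
2^512 ≡ 1002^2 = 1004004 ≡ 488 (mod 1189)
2^1024 ≡ 488^2 = 238144 ≡ 344 (mod 1189)
1188 = 1024 + 128 + 32 + 4 in binary powers of 2.
So 2^1188 ≡ 344 · 953 · 857 · 16 ≡ 297 (mod 1189).
Since 297 ≠ 1, base 2 is a Fermat witness: 1189 is composite.

297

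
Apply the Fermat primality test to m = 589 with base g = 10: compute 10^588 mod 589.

349

10^1 ≡ 10 (mod 589)
10^2 ≡ 10^2 = 100 ≡ 100 (mod 589)
10^4 ≡ 100^2 = 10000 ≡ 576 (mod 589)
10^8 ≡ 576^2 = 331776 ≡ 169 (mod 589)
10^16 ≡ 169^2 = 28561 ≡ 289 (mod 589)
10^32 ≡ 289^2 = 83521 ≡ 472 (mod 589)
10^64 ≡ 472^2 = 222784 ≡ 142 (mod 589)
10^128 ≡ 142^2 = 20164 ≡ 138 (mod 589)
10^256 ≡ 138^2 = 19044 ≡ 196 (mod 589)
10^512 ≡ 196^2 = 38416 ≡ 131 (mod 589)
588 = 512 + 64 + 8 + 4 in binary powers of 2.
So 10^588 ≡ 131 · 142 · 169 · 576 ≡ 349 (mod 589).
Since 349 ≠ 1, base 10 is a Fermat witness: 589 is composite.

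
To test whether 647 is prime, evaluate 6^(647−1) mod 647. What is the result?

6^1 ≡ 6 (mod 647)
6^2 ≡ 6^2 = 36 ≡ 36 (mod 647)
6^4 ≡ 36^2 = 1296 ≡ 2 (mod 647)
6^8 ≡ 2^2 = 4 ≡ 4 (mod 647)
6^16 ≡ 4^2 = 16 ≡ 16 (mod 647)
6^32 ≡ 16^2 = 256 ≡ 256 (mod 647)
6^64 ≡ 256^2 = 65536 ≡ 189 (mod 647)
6^128 ≡ 189^2 = 35721 ≡ 136 (mod 647)
6^256 ≡ 136^2 = 18496 ≡ 380 (mod 647)
6^512 ≡ 380^2 = 144400 ≡ 119 (mod 647)
646 = 512 + 128 + 4 + 2 in binary powers of 2.
So 6^646 ≡ 119 · 136 · 2 · 36 ≡ 1 (mod 647).
Since the result is 1, base 6 gives no evidence that 647 is composite.

1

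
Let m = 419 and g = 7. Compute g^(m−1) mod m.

7^1 ≡ 7 (mod 419)
7^2 ≡ 7^2 = 49 ≡ 49 (mod 419)
7^4 ≡ 49^2 = 2401 ≡ 306 (mod 419)
7^8 ≡ 306^2 = 93636 ≡ 199 (mod 419)
7^16 ≡ 199^2 = 39601 ≡ 215 (mod 419)
7^32 ≡ 215^2 = 46225 ≡ 135 (mod 419)
7^64 ≡ 135^2 = 18225 ≡ 208 (mod 419)
7^128 ≡ 208^2 = 43264 ≡ 107 (mod 419)
7^256 ≡ 107^2 = 11449 ≡ 136 (mod 419)
418 = 256 + 128 + 32 + 2 in binary powers of 2.
So 7^418 ≡ 136 · 107 · 135 · 49 ≡ 1 (mod 419).
Since the result is 1, base 7 gives no evidence that 419 is composite.

1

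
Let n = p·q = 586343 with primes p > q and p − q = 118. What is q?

709

Since p = q + 118, we have 586343 = q(q + 118), so q² + 118q − 586343 = 0.
Discriminant: 118² + 4·586343 = 13924 + 2345372 = 2359296; √2359296 = 1536.
q = (−118 + 1536)/2 = 709, and p = q + 118 = 827.
Check: 709 · 827 = 586343.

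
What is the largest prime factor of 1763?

1763 = 41 · 43
43 is prime.
So 1763 = 41 · 43; the largest prime factor is 43.

43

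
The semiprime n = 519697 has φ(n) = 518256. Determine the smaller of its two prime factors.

709

φ(n) = (p−1)(q−1) = n − (p+q) + 1, so p + q = 519697 − 518256 + 1 = 1442.
p and q are the roots of t² − 1442t + 519697 = 0.
Discriminant: 1442² − 4·519697 = 2079364 − 2078788 = 576; √576 = 24.
q = (1442 − 24)/2 = 709, p = (1442 + 24)/2 = 733.
Check: 709 · 733 = 519697.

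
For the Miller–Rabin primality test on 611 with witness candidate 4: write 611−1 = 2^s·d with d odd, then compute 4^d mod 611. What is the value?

611 − 1 = 610 = 2^1 · 305, so d = 305.
4^1 ≡ 4 (mod 611)
4^2 ≡ 4^2 = 16 ≡ 16 (mod 611)
4^4 ≡ 16^2 = 256 ≡ 256 (mod 611)
4^8 ≡ 256^2 = 65536 ≡ 159 (mod 611)
4^16 ≡ 159^2 = 25281 ≡ 230 (mod 611)
4^32 ≡ 230^2 = 52900 ≡ 354 (mod 611)
4^64 ≡ 354^2 = 125316 ≡ 61 (mod 611)
4^128 ≡ 61^2 = 3721 ≡ 55 (mod 611)
4^256 ≡ 55^2 = 3025 ≡ 581 (mod 611)
305 = 256 + 32 + 16 + 1 in binary powers of 2.
So 4^305 ≡ 581 · 354 · 230 · 4 ≡ 101 (mod 611).
Squaring chain: 101; never reaches −1, so base 4 is a Miller–Rabin witness that 611 is composite.

101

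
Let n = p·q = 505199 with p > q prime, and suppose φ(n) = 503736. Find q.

φ(n) = (p−1)(q−1) = n − (p+q) + 1, so p + q = 505199 − 503736 + 1 = 1464.
p and q are the roots of t² − 1464t + 505199 = 0.
Discriminant: 1464² − 4·505199 = 2143296 − 2020796 = 122500; √122500 = 350.
q = (1464 − 350)/2 = 557, p = (1464 + 350)/2 = 907.
Check: 557 · 907 = 505199.

557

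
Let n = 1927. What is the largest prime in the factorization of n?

47

1927 = 41 · 47
47 is prime.
So 1927 = 41 · 47; the largest prime factor is 47.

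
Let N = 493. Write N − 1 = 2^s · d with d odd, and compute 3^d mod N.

160

493 − 1 = 492 = 2^2 · 123, so d = 123.
3^1 ≡ 3 (mod 493)
3^2 ≡ 3^2 = 9 ≡ 9 (mod 493)
3^4 ≡ 9^2 = 81 ≡ 81 (mod 493)
3^8 ≡ 81^2 = 6561 ≡ 152 (mod 493)
3^16 ≡ 152^2 = 23104 ≡ 426 (mod 493)
3^32 ≡ 426^2 = 181476 ≡ 52 (mod 493)
3^64 ≡ 52^2 = 2704 ≡ 239 (mod 493)
123 = 64 + 32 + 16 + 8 + 2 + 1 in binary powers of 2.
So 3^123 ≡ 239 · 52 · 426 · 152 · 9 · 3 ≡ 160 (mod 493).
Squaring chain: 160 → 457; never reaches −1, so base 3 is a Miller–Rabin witness that 493 is composite.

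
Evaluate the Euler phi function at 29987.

Factor: 29987 = 157 · 191.
φ(29987) = (157−1) · (191−1) = 156 · 190 = 29640.

29640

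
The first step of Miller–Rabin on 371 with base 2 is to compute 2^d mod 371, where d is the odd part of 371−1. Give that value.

151

371 − 1 = 370 = 2^1 · 185, so d = 185.
2^1 ≡ 2 (mod 371)
2^2 ≡ 2^2 = 4 ≡ 4 (mod 371)
2^4 ≡ 4^2 = 16 ≡ 16 (mod 371)
2^8 ≡ 16^2 = 256 ≡ 256 (mod 371)
2^16 ≡ 256^2 = 65536 ≡ 240 (mod 371)
2^32 ≡ 240^2 = 57600 ≡ 95 (mod 371)
2^64 ≡ 95^2 = 9025 ≡ 121 (mod 371)
2^128 ≡ 121^2 = 14641 ≡ 172 (mod 371)
185 = 128 + 32 + 16 + 8 + 1 in binary powers of 2.
So 2^185 ≡ 172 · 95 · 240 · 256 · 2 ≡ 151 (mod 371).
Squaring chain: 151; never reaches −1, so base 2 is a Miller–Rabin witness that 371 is composite.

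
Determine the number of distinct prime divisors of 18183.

4

18183 = 3 · 6061
6061 = 11 · 551
551 = 19 · 29
18183 = 3 · 11 · 19 · 29, which has 4 distinct prime factors.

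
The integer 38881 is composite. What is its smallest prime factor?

38881 is odd.
Digit sum 28, not divisible by 3.
Ends in 1: not divisible by 5.
7: 38881 = 7·5554 + 3
11: 38881 = 11·3534 + 7
13: 38881 = 13·2990 + 11
17: 38881 = 17·2287 + 2
19: 38881 = 19·2046 + 7
23: 38881 = 23·1690 + 11
29: 38881 = 29·1340 + 21
31: 38881 = 31·1254 + 7
37: 38881 = 37·1050 + 31
41: 38881 = 41·948 + 13
43: 38881 = 43·904 + 9
47: 38881 = 47·827 + 12
53: 38881 = 53·733 + 32
59: 38881 = 59·659

59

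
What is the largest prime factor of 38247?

61

38247 = 3 · 12749
12749 = 11 · 1159
1159 = 19 · 61
61 is prime.
So 38247 = 3 · 11 · 19 · 61; the largest prime factor is 61.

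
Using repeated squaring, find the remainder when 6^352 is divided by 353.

6^1 ≡ 6 (mod 353)
6^2 ≡ 6^2 = 36 ≡ 36 (mod 353)
6^4 ≡ 36^2 = 1296 ≡ 237 (mod 353)
6^8 ≡ 237^2 = 56169 ≡ 42 (mod 353)
6^16 ≡ 42^2 = 1764 ≡ 352 (mod 353)
6^32 ≡ 352^2 = 123904 ≡ 1 (mod 353)
6^64 ≡ 1^2 = 1 ≡ 1 (mod 353)
6^128 ≡ 1^2 = 1 ≡ 1 (mod 353)
6^256 ≡ 1^2 = 1 ≡ 1 (mod 353)
352 = 256 + 64 + 32 in binary powers of 2.
So 6^352 ≡ 1 · 1 · 1 ≡ 1 (mod 353).
Since the result is 1, base 6 gives no evidence that 353 is composite.

1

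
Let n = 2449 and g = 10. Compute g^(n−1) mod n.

1310

10^1 ≡ 10 (mod 2449)
10^2 ≡ 10^2 = 100 ≡ 100 (mod 2449)
10^4 ≡ 100^2 = 10000 ≡ 204 (mod 2449)
10^8 ≡ 204^2 = 41616 ≡ 2432 (mod 2449)
10^16 ≡ 2432^2 = 5914624 ≡ 289 (mod 2449)
10^32 ≡ 289^2 = 83521 ≡ 255 (mod 2449)
10^64 ≡ 255^2 = 65025 ≡ 1351 (mod 2449)
10^128 ≡ 1351^2 = 1825201 ≡ 696 (mod 2449)
10^256 ≡ 696^2 = 484416 ≡ 1963 (mod 2449)
10^512 ≡ 1963^2 = 3853369 ≡ 1092 (mod 2449)
10^1024 ≡ 1092^2 = 1192464 ≡ 2250 (mod 2449)
10^2048 ≡ 2250^2 = 5062500 ≡ 417 (mod 2449)
2448 = 2048 + 256 + 128 + 16 in binary powers of 2.
So 10^2448 ≡ 417 · 1963 · 696 · 289 ≡ 1310 (mod 2449).
Since 1310 ≠ 1, base 10 is a Fermat witness: 2449 is composite.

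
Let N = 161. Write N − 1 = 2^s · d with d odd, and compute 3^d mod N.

82

161 − 1 = 160 = 2^5 · 5, so d = 5.
3^1 ≡ 3 (mod 161)
3^2 ≡ 3^2 = 9 ≡ 9 (mod 161)
3^4 ≡ 9^2 = 81 ≡ 81 (mod 161)
5 = 4 + 1 in binary powers of 2.
So 3^5 ≡ 81 · 3 ≡ 82 (mod 161).
Squaring chain: 82 → 123 → 156 → 25 → 142; never reaches −1, so base 3 is a Miller–Rabin witness that 161 is composite.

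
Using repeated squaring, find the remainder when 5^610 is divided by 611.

441

5^1 ≡ 5 (mod 611)
5^2 ≡ 5^2 = 25 ≡ 25 (mod 611)
5^4 ≡ 25^2 = 625 ≡ 14 (mod 611)
5^8 ≡ 14^2 = 196 ≡ 196 (mod 611)
5^16 ≡ 196^2 = 38416 ≡ 534 (mod 611)
5^32 ≡ 534^2 = 285156 ≡ 430 (mod 611)
5^64 ≡ 430^2 = 184900 ≡ 378 (mod 611)
5^128 ≡ 378^2 = 142884 ≡ 521 (mod 611)
5^256 ≡ 521^2 = 271441 ≡ 157 (mod 611)
5^512 ≡ 157^2 = 24649 ≡ 209 (mod 611)
610 = 512 + 64 + 32 + 2 in binary powers of 2.
So 5^610 ≡ 209 · 378 · 430 · 25 ≡ 441 (mod 611).
Since 441 ≠ 1, base 5 is a Fermat witness: 611 is composite.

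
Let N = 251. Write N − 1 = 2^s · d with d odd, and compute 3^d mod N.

1

251 − 1 = 250 = 2^1 · 125, so d = 125.
3^1 ≡ 3 (mod 251)
3^2 ≡ 3^2 = 9 ≡ 9 (mod 251)
3^4 ≡ 9^2 = 81 ≡ 81 (mod 251)
3^8 ≡ 81^2 = 6561 ≡ 35 (mod 251)
3^16 ≡ 35^2 = 1225 ≡ 221 (mod 251)
3^32 ≡ 221^2 = 48841 ≡ 147 (mod 251)
3^64 ≡ 147^2 = 21609 ≡ 23 (mod 251)
125 = 64 + 32 + 16 + 8 + 4 + 1 in binary powers of 2.
So 3^125 ≡ 23 · 147 · 221 · 35 · 81 · 3 ≡ 1 (mod 251).
Since 3^d ≡ 1 (mod 251), base 3 does not prove 251 composite.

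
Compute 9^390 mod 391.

123

9^1 ≡ 9 (mod 391)
9^2 ≡ 9^2 = 81 ≡ 81 (mod 391)
9^4 ≡ 81^2 = 6561 ≡ 305 (mod 391)
9^8 ≡ 305^2 = 93025 ≡ 358 (mod 391)
9^16 ≡ 358^2 = 128164 ≡ 307 (mod 391)
9^32 ≡ 307^2 = 94249 ≡ 18 (mod 391)
9^64 ≡ 18^2 = 324 ≡ 324 (mod 391)
9^128 ≡ 324^2 = 104976 ≡ 188 (mod 391)
9^256 ≡ 188^2 = 35344 ≡ 154 (mod 391)
390 = 256 + 128 + 4 + 2 in binary powers of 2.
So 9^390 ≡ 154 · 188 · 305 · 81 ≡ 123 (mod 391).
Since 123 ≠ 1, base 9 is a Fermat witness: 391 is composite.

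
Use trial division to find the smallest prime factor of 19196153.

73

19196153 is odd.
Digit sum 35, not divisible by 3.
Ends in 3: not divisible by 5.
7: 19196153 = 7·2742307 + 4
11: 19196153 = 11·1745104 + 9
13: 19196153 = 13·1476627 + 2
17: 19196153 = 17·1129185 + 8
19: 19196153 = 19·1010323 + 16
23: 19196153 = 23·834615 + 8
29: 19196153 = 29·661936 + 9
31: 19196153 = 31·619230 + 23
37: 19196153 = 37·518814 + 35
41: 19196153 = 41·468198 + 35
43: 19196153 = 43·446422 + 7
47: 19196153 = 47·408428 + 37
53: 19196153 = 53·362191 + 30
59: 19196153 = 59·325358 + 31
61: 19196153 = 61·314691 + 2
67: 19196153 = 67·286509 + 50
71: 19196153 = 71·270368 + 25
73: 19196153 = 73·262961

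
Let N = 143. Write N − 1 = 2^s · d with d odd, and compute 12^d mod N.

143 − 1 = 142 = 2^1 · 71, so d = 71.
12^1 ≡ 12 (mod 143)
12^2 ≡ 12^2 = 144 ≡ 1 (mod 143)
12^4 ≡ 1^2 = 1 ≡ 1 (mod 143)
12^8 ≡ 1^2 = 1 ≡ 1 (mod 143)
12^16 ≡ 1^2 = 1 ≡ 1 (mod 143)
12^32 ≡ 1^2 = 1 ≡ 1 (mod 143)
12^64 ≡ 1^2 = 1 ≡ 1 (mod 143)
71 = 64 + 4 + 2 + 1 in binary powers of 2.
So 12^71 ≡ 1 · 1 · 1 · 12 ≡ 12 (mod 143).
Squaring chain: 12; never reaches −1, so base 12 is a Miller–Rabin witness that 143 is composite.

12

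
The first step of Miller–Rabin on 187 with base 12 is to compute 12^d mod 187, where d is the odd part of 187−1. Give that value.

133

187 − 1 = 186 = 2^1 · 93, so d = 93.
12^1 ≡ 12 (mod 187)
12^2 ≡ 12^2 = 144 ≡ 144 (mod 187)
12^4 ≡ 144^2 = 20736 ≡ 166 (mod 187)
12^8 ≡ 166^2 = 27556 ≡ 67 (mod 187)
12^16 ≡ 67^2 = 4489 ≡ 1 (mod 187)
12^32 ≡ 1^2 = 1 ≡ 1 (mod 187)
12^64 ≡ 1^2 = 1 ≡ 1 (mod 187)
93 = 64 + 16 + 8 + 4 + 1 in binary powers of 2.
So 12^93 ≡ 1 · 1 · 67 · 166 · 12 ≡ 133 (mod 187).
Squaring chain: 133; never reaches −1, so base 12 is a Miller–Rabin witness that 187 is composite.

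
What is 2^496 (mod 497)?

135

2^1 ≡ 2 (mod 497)
2^2 ≡ 2^2 = 4 ≡ 4 (mod 497)
2^4 ≡ 4^2 = 16 ≡ 16 (mod 497)
2^8 ≡ 16^2 = 256 ≡ 256 (mod 497)
2^16 ≡ 256^2 = 65536 ≡ 429 (mod 497)
2^32 ≡ 429^2 = 184041 ≡ 151 (mod 497)
2^64 ≡ 151^2 = 22801 ≡ 436 (mod 497)
2^128 ≡ 436^2 = 190096 ≡ 242 (mod 497)
2^256 ≡ 242^2 = 58564 ≡ 415 (mod 497)
496 = 256 + 128 + 64 + 32 + 16 in binary powers of 2.
So 2^496 ≡ 415 · 242 · 436 · 151 · 429 ≡ 135 (mod 497).
Since 135 ≠ 1, base 2 is a Fermat witness: 497 is composite.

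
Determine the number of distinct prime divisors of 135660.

6

135660 = 2^2 · 33915
33915 = 3 · 11305
11305 = 5 · 2261
2261 = 7 · 323
323 = 17 · 19
135660 = 2^2 · 3 · 5 · 7 · 17 · 19, which has 6 distinct prime factors.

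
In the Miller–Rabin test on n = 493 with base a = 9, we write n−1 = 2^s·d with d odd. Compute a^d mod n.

457

493 − 1 = 492 = 2^2 · 123, so d = 123.
9^1 ≡ 9 (mod 493)
9^2 ≡ 9^2 = 81 ≡ 81 (mod 493)
9^4 ≡ 81^2 = 6561 ≡ 152 (mod 493)
9^8 ≡ 152^2 = 23104 ≡ 426 (mod 493)
9^16 ≡ 426^2 = 181476 ≡ 52 (mod 493)
9^32 ≡ 52^2 = 2704 ≡ 239 (mod 493)
9^64 ≡ 239^2 = 57121 ≡ 426 (mod 493)
123 = 64 + 32 + 16 + 8 + 2 + 1 in binary powers of 2.
So 9^123 ≡ 426 · 239 · 52 · 426 · 81 · 9 ≡ 457 (mod 493).
Squaring chain: 457 → 310; never reaches −1, so base 9 is a Miller–Rabin witness that 493 is composite.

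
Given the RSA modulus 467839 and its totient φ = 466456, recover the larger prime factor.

797

φ(n) = (p−1)(q−1) = n − (p+q) + 1, so p + q = 467839 − 466456 + 1 = 1384.
p and q are the roots of t² − 1384t + 467839 = 0.
Discriminant: 1384² − 4·467839 = 1915456 − 1871356 = 44100; √44100 = 210.
q = (1384 − 210)/2 = 587, p = (1384 + 210)/2 = 797.
Check: 587 · 797 = 467839.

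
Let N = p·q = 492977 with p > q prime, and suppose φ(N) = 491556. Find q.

599

φ(n) = (p−1)(q−1) = n − (p+q) + 1, so p + q = 492977 − 491556 + 1 = 1422.
p and q are the roots of t² − 1422t + 492977 = 0.
Discriminant: 1422² − 4·492977 = 2022084 − 1971908 = 50176; √50176 = 224.
q = (1422 − 224)/2 = 599, p = (1422 + 224)/2 = 823.
Check: 599 · 823 = 492977.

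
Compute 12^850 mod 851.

12^1 ≡ 12 (mod 851)
12^2 ≡ 12^2 = 144 ≡ 144 (mod 851)
12^4 ≡ 144^2 = 20736 ≡ 312 (mod 851)
12^8 ≡ 312^2 = 97344 ≡ 330 (mod 851)
12^16 ≡ 330^2 = 108900 ≡ 823 (mod 851)
12^32 ≡ 823^2 = 677329 ≡ 784 (mod 851)
12^64 ≡ 784^2 = 614656 ≡ 234 (mod 851)
12^128 ≡ 234^2 = 54756 ≡ 292 (mod 851)
12^256 ≡ 292^2 = 85264 ≡ 164 (mod 851)
12^512 ≡ 164^2 = 26896 ≡ 515 (mod 851)
850 = 512 + 256 + 64 + 16 + 2 in binary powers of 2.
So 12^850 ≡ 515 · 164 · 234 · 823 · 144 ≡ 164 (mod 851).
Since 164 ≠ 1, base 12 is a Fermat witness: 851 is composite.

164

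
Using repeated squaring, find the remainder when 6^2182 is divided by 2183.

1553

6^1 ≡ 6 (mod 2183)
6^2 ≡ 6^2 = 36 ≡ 36 (mod 2183)
6^4 ≡ 36^2 = 1296 ≡ 1296 (mod 2183)
6^8 ≡ 1296^2 = 1679616 ≡ 889 (mod 2183)
6^16 ≡ 889^2 = 790321 ≡ 75 (mod 2183)
6^32 ≡ 75^2 = 5625 ≡ 1259 (mod 2183)
6^64 ≡ 1259^2 = 1585081 ≡ 223 (mod 2183)
6^128 ≡ 223^2 = 49729 ≡ 1703 (mod 2183)
6^256 ≡ 1703^2 = 2900209 ≡ 1185 (mod 2183)
6^512 ≡ 1185^2 = 1404225 ≡ 556 (mod 2183)
6^1024 ≡ 556^2 = 309136 ≡ 1333 (mod 2183)
6^2048 ≡ 1333^2 = 1776889 ≡ 2110 (mod 2183)
2182 = 2048 + 128 + 4 + 2 in binary powers of 2.
So 6^2182 ≡ 2110 · 1703 · 1296 · 36 ≡ 1553 (mod 2183).
Since 1553 ≠ 1, base 6 is a Fermat witness: 2183 is composite.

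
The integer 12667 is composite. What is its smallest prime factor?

53

12667 is odd.
Digit sum 22, not divisible by 3.
Ends in 7: not divisible by 5.
7: 12667 = 7·1809 + 4
11: 12667 = 11·1151 + 6
13: 12667 = 13·974 + 5
17: 12667 = 17·745 + 2
19: 12667 = 19·666 + 13
23: 12667 = 23·550 + 17
29: 12667 = 29·436 + 23
31: 12667 = 31·408 + 19
37: 12667 = 37·342 + 13
41: 12667 = 41·308 + 39
43: 12667 = 43·294 + 25
47: 12667 = 47·269 + 24
53: 12667 = 53·239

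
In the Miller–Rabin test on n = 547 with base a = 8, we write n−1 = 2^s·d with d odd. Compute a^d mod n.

547 − 1 = 546 = 2^1 · 273, so d = 273.
8^1 ≡ 8 (mod 547)
8^2 ≡ 8^2 = 64 ≡ 64 (mod 547)
8^4 ≡ 64^2 = 4096 ≡ 267 (mod 547)
8^8 ≡ 267^2 = 71289 ≡ 179 (mod 547)
8^16 ≡ 179^2 = 32041 ≡ 315 (mod 547)
8^32 ≡ 315^2 = 99225 ≡ 218 (mod 547)
8^64 ≡ 218^2 = 47524 ≡ 482 (mod 547)
8^128 ≡ 482^2 = 232324 ≡ 396 (mod 547)
8^256 ≡ 396^2 = 156816 ≡ 374 (mod 547)
273 = 256 + 16 + 1 in binary powers of 2.
So 8^273 ≡ 374 · 315 · 8 ≡ 546 (mod 547).
Since 8^d ≡ 546 (mod 547), base 8 does not prove 547 composite.

546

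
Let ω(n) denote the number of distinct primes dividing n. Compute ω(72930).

72930 = 2 · 36465
36465 = 3 · 12155
12155 = 5 · 2431
2431 = 11 · 221
221 = 13 · 17
72930 = 2 · 3 · 5 · 11 · 13 · 17, which has 6 distinct prime factors.

6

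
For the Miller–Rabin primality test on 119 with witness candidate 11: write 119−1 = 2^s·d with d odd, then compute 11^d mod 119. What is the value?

114

119 − 1 = 118 = 2^1 · 59, so d = 59.
11^1 ≡ 11 (mod 119)
11^2 ≡ 11^2 = 121 ≡ 2 (mod 119)
11^4 ≡ 2^2 = 4 ≡ 4 (mod 119)
11^8 ≡ 4^2 = 16 ≡ 16 (mod 119)
11^16 ≡ 16^2 = 256 ≡ 18 (mod 119)
11^32 ≡ 18^2 = 324 ≡ 86 (mod 119)
59 = 32 + 16 + 8 + 2 + 1 in binary powers of 2.
So 11^59 ≡ 86 · 18 · 16 · 2 · 11 ≡ 114 (mod 119).
Squaring chain: 114; never reaches −1, so base 11 is a Miller–Rabin witness that 119 is composite.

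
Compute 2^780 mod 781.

2^1 ≡ 2 (mod 781)
2^2 ≡ 2^2 = 4 ≡ 4 (mod 781)
2^4 ≡ 4^2 = 16 ≡ 16 (mod 781)
2^8 ≡ 16^2 = 256 ≡ 256 (mod 781)
2^16 ≡ 256^2 = 65536 ≡ 713 (mod 781)
2^32 ≡ 713^2 = 508369 ≡ 719 (mod 781)
2^64 ≡ 719^2 = 516961 ≡ 720 (mod 781)
2^128 ≡ 720^2 = 518400 ≡ 597 (mod 781)
2^256 ≡ 597^2 = 356409 ≡ 273 (mod 781)
2^512 ≡ 273^2 = 74529 ≡ 334 (mod 781)
780 = 512 + 256 + 8 + 4 in binary powers of 2.
So 2^780 ≡ 334 · 273 · 256 · 16 ≡ 243 (mod 781).
Since 243 ≠ 1, base 2 is a Fermat witness: 781 is composite.

243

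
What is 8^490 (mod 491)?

1

8^1 ≡ 8 (mod 491)
8^2 ≡ 8^2 = 64 ≡ 64 (mod 491)
8^4 ≡ 64^2 = 4096 ≡ 168 (mod 491)
8^8 ≡ 168^2 = 28224 ≡ 237 (mod 491)
8^16 ≡ 237^2 = 56169 ≡ 195 (mod 491)
8^32 ≡ 195^2 = 38025 ≡ 218 (mod 491)
8^64 ≡ 218^2 = 47524 ≡ 388 (mod 491)
8^128 ≡ 388^2 = 150544 ≡ 298 (mod 491)
8^256 ≡ 298^2 = 88804 ≡ 424 (mod 491)
490 = 256 + 128 + 64 + 32 + 8 + 2 in binary powers of 2.
So 8^490 ≡ 424 · 298 · 388 · 218 · 237 · 64 ≡ 1 (mod 491).
Since the result is 1, base 8 gives no evidence that 491 is composite.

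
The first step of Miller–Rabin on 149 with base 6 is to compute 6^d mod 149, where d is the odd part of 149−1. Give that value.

1

149 − 1 = 148 = 2^2 · 37, so d = 37.
6^1 ≡ 6 (mod 149)
6^2 ≡ 6^2 = 36 ≡ 36 (mod 149)
6^4 ≡ 36^2 = 1296 ≡ 104 (mod 149)
6^8 ≡ 104^2 = 10816 ≡ 88 (mod 149)
6^16 ≡ 88^2 = 7744 ≡ 145 (mod 149)
6^32 ≡ 145^2 = 21025 ≡ 16 (mod 149)
37 = 32 + 4 + 1 in binary powers of 2.
So 6^37 ≡ 16 · 104 · 6 ≡ 1 (mod 149).
Since 6^d ≡ 1 (mod 149), base 6 does not prove 149 composite.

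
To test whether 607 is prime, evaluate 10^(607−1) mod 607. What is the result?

10^1 ≡ 10 (mod 607)
10^2 ≡ 10^2 = 100 ≡ 100 (mod 607)
10^4 ≡ 100^2 = 10000 ≡ 288 (mod 607)
10^8 ≡ 288^2 = 82944 ≡ 392 (mod 607)
10^16 ≡ 392^2 = 153664 ≡ 93 (mod 607)
10^32 ≡ 93^2 = 8649 ≡ 151 (mod 607)
10^64 ≡ 151^2 = 22801 ≡ 342 (mod 607)
10^128 ≡ 342^2 = 116964 ≡ 420 (mod 607)
10^256 ≡ 420^2 = 176400 ≡ 370 (mod 607)
10^512 ≡ 370^2 = 136900 ≡ 325 (mod 607)
606 = 512 + 64 + 16 + 8 + 4 + 2 in binary powers of 2.
So 10^606 ≡ 325 · 342 · 93 · 392 · 288 · 100 ≡ 1 (mod 607).
Since the result is 1, base 10 gives no evidence that 607 is composite.

1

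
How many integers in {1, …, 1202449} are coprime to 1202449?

1166880

Factor: 1202449 = 67 · 131 · 137.
φ(1202449) = (67−1) · (131−1) · (137−1) = 66 · 130 · 136 = 1166880.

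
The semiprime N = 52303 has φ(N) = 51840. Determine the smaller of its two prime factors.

193

φ(n) = (p−1)(q−1) = n − (p+q) + 1, so p + q = 52303 − 51840 + 1 = 464.
p and q are the roots of t² − 464t + 52303 = 0.
Discriminant: 464² − 4·52303 = 215296 − 209212 = 6084; √6084 = 78.
q = (464 − 78)/2 = 193, p = (464 + 78)/2 = 271.
Check: 193 · 271 = 52303.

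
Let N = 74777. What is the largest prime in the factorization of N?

74777 = 37 · 2021
2021 = 43 · 47
47 is prime.
So 74777 = 37 · 43 · 47; the largest prime factor is 47.

47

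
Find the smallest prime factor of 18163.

18163 is odd.
Digit sum 19, not divisible by 3.
Ends in 3: not divisible by 5.
7: 18163 = 7·2594 + 5
11: 18163 = 11·1651 + 2
13: 18163 = 13·1397 + 2
17: 18163 = 17·1068 + 7
19: 18163 = 19·955 + 18
23: 18163 = 23·789 + 16
29: 18163 = 29·626 + 9
31: 18163 = 31·585 + 28
37: 18163 = 37·490 + 33
41: 18163 = 41·443

41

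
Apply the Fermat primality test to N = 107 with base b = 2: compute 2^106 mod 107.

1

2^1 ≡ 2 (mod 107)
2^2 ≡ 2^2 = 4 ≡ 4 (mod 107)
2^4 ≡ 4^2 = 16 ≡ 16 (mod 107)
2^8 ≡ 16^2 = 256 ≡ 42 (mod 107)
2^16 ≡ 42^2 = 1764 ≡ 52 (mod 107)
2^32 ≡ 52^2 = 2704 ≡ 29 (mod 107)
2^64 ≡ 29^2 = 841 ≡ 92 (mod 107)
106 = 64 + 32 + 8 + 2 in binary powers of 2.
So 2^106 ≡ 92 · 29 · 42 · 4 ≡ 1 (mod 107).
Since the result is 1, base 2 gives no evidence that 107 is composite.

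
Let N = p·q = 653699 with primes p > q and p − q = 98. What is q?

761

Since p = q + 98, we have 653699 = q(q + 98), so q² + 98q − 653699 = 0.
Discriminant: 98² + 4·653699 = 9604 + 2614796 = 2624400; √2624400 = 1620.
q = (−98 + 1620)/2 = 761, and p = q + 98 = 859.
Check: 761 · 859 = 653699.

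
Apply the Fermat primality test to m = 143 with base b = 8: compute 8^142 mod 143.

64

8^1 ≡ 8 (mod 143)
8^2 ≡ 8^2 = 64 ≡ 64 (mod 143)
8^4 ≡ 64^2 = 4096 ≡ 92 (mod 143)
8^8 ≡ 92^2 = 8464 ≡ 27 (mod 143)
8^16 ≡ 27^2 = 729 ≡ 14 (mod 143)
8^32 ≡ 14^2 = 196 ≡ 53 (mod 143)
8^64 ≡ 53^2 = 2809 ≡ 92 (mod 143)
8^128 ≡ 92^2 = 8464 ≡ 27 (mod 143)
142 = 128 + 8 + 4 + 2 in binary powers of 2.
So 8^142 ≡ 27 · 27 · 92 · 64 ≡ 64 (mod 143).
Since 64 ≠ 1, base 8 is a Fermat witness: 143 is composite.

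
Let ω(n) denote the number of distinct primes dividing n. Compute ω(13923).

13923 = 3^2 · 1547
1547 = 7 · 221
221 = 13 · 17
13923 = 3^2 · 7 · 13 · 17, which has 4 distinct prime factors.

4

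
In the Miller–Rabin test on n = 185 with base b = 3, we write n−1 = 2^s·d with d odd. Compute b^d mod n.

132

185 − 1 = 184 = 2^3 · 23, so d = 23.
3^1 ≡ 3 (mod 185)
3^2 ≡ 3^2 = 9 ≡ 9 (mod 185)
3^4 ≡ 9^2 = 81 ≡ 81 (mod 185)
3^8 ≡ 81^2 = 6561 ≡ 86 (mod 185)
3^16 ≡ 86^2 = 7396 ≡ 181 (mod 185)
23 = 16 + 4 + 2 + 1 in binary powers of 2.
So 3^23 ≡ 181 · 81 · 9 · 3 ≡ 132 (mod 185).
Squaring chain: 132 → 34 → 46; never reaches −1, so base 3 is a Miller–Rabin witness that 185 is composite.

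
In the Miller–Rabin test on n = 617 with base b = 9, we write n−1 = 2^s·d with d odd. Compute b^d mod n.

617 − 1 = 616 = 2^3 · 77, so d = 77.
9^1 ≡ 9 (mod 617)
9^2 ≡ 9^2 = 81 ≡ 81 (mod 617)
9^4 ≡ 81^2 = 6561 ≡ 391 (mod 617)
9^8 ≡ 391^2 = 152881 ≡ 482 (mod 617)
9^16 ≡ 482^2 = 232324 ≡ 332 (mod 617)
9^32 ≡ 332^2 = 110224 ≡ 398 (mod 617)
9^64 ≡ 398^2 = 158404 ≡ 452 (mod 617)
77 = 64 + 8 + 4 + 1 in binary powers of 2.
So 9^77 ≡ 452 · 482 · 391 · 9 ≡ 194 (mod 617).
Squaring chain: 194 → 616 → 1; reaches −1, so base 9 does not prove 617 composite.

194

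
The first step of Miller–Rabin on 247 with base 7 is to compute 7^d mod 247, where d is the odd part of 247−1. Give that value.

96

247 − 1 = 246 = 2^1 · 123, so d = 123.
7^1 ≡ 7 (mod 247)
7^2 ≡ 7^2 = 49 ≡ 49 (mod 247)
7^4 ≡ 49^2 = 2401 ≡ 178 (mod 247)
7^8 ≡ 178^2 = 31684 ≡ 68 (mod 247)
7^16 ≡ 68^2 = 4624 ≡ 178 (mod 247)
7^32 ≡ 178^2 = 31684 ≡ 68 (mod 247)
7^64 ≡ 68^2 = 4624 ≡ 178 (mod 247)
123 = 64 + 32 + 16 + 8 + 2 + 1 in binary powers of 2.
So 7^123 ≡ 178 · 68 · 178 · 68 · 49 · 7 ≡ 96 (mod 247).
Squaring chain: 96; never reaches −1, so base 7 is a Miller–Rabin witness that 247 is composite.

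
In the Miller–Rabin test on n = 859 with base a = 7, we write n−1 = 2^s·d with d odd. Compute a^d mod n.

1

859 − 1 = 858 = 2^1 · 429, so d = 429.
7^1 ≡ 7 (mod 859)
7^2 ≡ 7^2 = 49 ≡ 49 (mod 859)
7^4 ≡ 49^2 = 2401 ≡ 683 (mod 859)
7^8 ≡ 683^2 = 466489 ≡ 52 (mod 859)
7^16 ≡ 52^2 = 2704 ≡ 127 (mod 859)
7^32 ≡ 127^2 = 16129 ≡ 667 (mod 859)
7^64 ≡ 667^2 = 444889 ≡ 786 (mod 859)
7^128 ≡ 786^2 = 617796 ≡ 175 (mod 859)
7^256 ≡ 175^2 = 30625 ≡ 560 (mod 859)
429 = 256 + 128 + 32 + 8 + 4 + 1 in binary powers of 2.
So 7^429 ≡ 560 · 175 · 667 · 52 · 683 · 7 ≡ 1 (mod 859).
Since 7^d ≡ 1 (mod 859), base 7 does not prove 859 composite.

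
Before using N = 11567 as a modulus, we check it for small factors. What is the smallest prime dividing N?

11567 is odd.
Digit sum 20, not divisible by 3.
Ends in 7: not divisible by 5.
7: 11567 = 7·1652 + 3
11: 11567 = 11·1051 + 6
13: 11567 = 13·889 + 10
17: 11567 = 17·680 + 7
19: 11567 = 19·608 + 15
23: 11567 = 23·502 + 21
29: 11567 = 29·398 + 25
31: 11567 = 31·373 + 4
37: 11567 = 37·312 + 23
41: 11567 = 41·282 + 5
43: 11567 = 43·269

43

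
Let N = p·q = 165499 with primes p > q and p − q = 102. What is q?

359

Since p = q + 102, we have 165499 = q(q + 102), so q² + 102q − 165499 = 0.
Discriminant: 102² + 4·165499 = 10404 + 661996 = 672400; √672400 = 820.
q = (−102 + 820)/2 = 359, and p = q + 102 = 461.
Check: 359 · 461 = 165499.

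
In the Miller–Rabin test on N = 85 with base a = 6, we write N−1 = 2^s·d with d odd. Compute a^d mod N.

85 − 1 = 84 = 2^2 · 21, so d = 21.
6^1 ≡ 6 (mod 85)
6^2 ≡ 6^2 = 36 ≡ 36 (mod 85)
6^4 ≡ 36^2 = 1296 ≡ 21 (mod 85)
6^8 ≡ 21^2 = 441 ≡ 16 (mod 85)
6^16 ≡ 16^2 = 256 ≡ 1 (mod 85)
21 = 16 + 4 + 1 in binary powers of 2.
So 6^21 ≡ 1 · 21 · 6 ≡ 41 (mod 85).
Squaring chain: 41 → 66; never reaches −1, so base 6 is a Miller–Rabin witness that 85 is composite.

41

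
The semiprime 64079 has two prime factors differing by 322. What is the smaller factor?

139

Since p = q + 322, we have 64079 = q(q + 322), so q² + 322q − 64079 = 0.
Discriminant: 322² + 4·64079 = 103684 + 256316 = 360000; √360000 = 600.
q = (−322 + 600)/2 = 139, and p = q + 322 = 461.
Check: 139 · 461 = 64079.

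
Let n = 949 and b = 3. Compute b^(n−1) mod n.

1

3^1 ≡ 3 (mod 949)
3^2 ≡ 3^2 = 9 ≡ 9 (mod 949)
3^4 ≡ 9^2 = 81 ≡ 81 (mod 949)
3^8 ≡ 81^2 = 6561 ≡ 867 (mod 949)
3^16 ≡ 867^2 = 751689 ≡ 81 (mod 949)
3^32 ≡ 81^2 = 6561 ≡ 867 (mod 949)
3^64 ≡ 867^2 = 751689 ≡ 81 (mod 949)
3^128 ≡ 81^2 = 6561 ≡ 867 (mod 949)
3^256 ≡ 867^2 = 751689 ≡ 81 (mod 949)
3^512 ≡ 81^2 = 6561 ≡ 867 (mod 949)
948 = 512 + 256 + 128 + 32 + 16 + 4 in binary powers of 2.
So 3^948 ≡ 867 · 81 · 867 · 867 · 81 · 81 ≡ 1 (mod 949).
Since the result is 1, base 3 gives no evidence that 949 is composite.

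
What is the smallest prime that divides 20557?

61

20557 is odd.
Digit sum 19, not divisible by 3.
Ends in 7: not divisible by 5.
7: 20557 = 7·2936 + 5
11: 20557 = 11·1868 + 9
13: 20557 = 13·1581 + 4
17: 20557 = 17·1209 + 4
19: 20557 = 19·1081 + 18
23: 20557 = 23·893 + 18
29: 20557 = 29·708 + 25
31: 20557 = 31·663 + 4
37: 20557 = 37·555 + 22
41: 20557 = 41·501 + 16
43: 20557 = 43·478 + 3
47: 20557 = 47·437 + 18
53: 20557 = 53·387 + 46
59: 20557 = 59·348 + 25
61: 20557 = 61·337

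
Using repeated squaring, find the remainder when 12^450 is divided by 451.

419

12^1 ≡ 12 (mod 451)
12^2 ≡ 12^2 = 144 ≡ 144 (mod 451)
12^4 ≡ 144^2 = 20736 ≡ 441 (mod 451)
12^8 ≡ 441^2 = 194481 ≡ 100 (mod 451)
12^16 ≡ 100^2 = 10000 ≡ 78 (mod 451)
12^32 ≡ 78^2 = 6084 ≡ 221 (mod 451)
12^64 ≡ 221^2 = 48841 ≡ 133 (mod 451)
12^128 ≡ 133^2 = 17689 ≡ 100 (mod 451)
12^256 ≡ 100^2 = 10000 ≡ 78 (mod 451)
450 = 256 + 128 + 64 + 2 in binary powers of 2.
So 12^450 ≡ 78 · 100 · 133 · 144 ≡ 419 (mod 451).
Since 419 ≠ 1, base 12 is a Fermat witness: 451 is composite.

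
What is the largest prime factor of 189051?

53

189051 = 3 · 63017
63017 = 29 · 2173
2173 = 41 · 53
53 is prime.
So 189051 = 3 · 29 · 41 · 53; the largest prime factor is 53.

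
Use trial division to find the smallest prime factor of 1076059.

1076059 is odd.
Digit sum 28, not divisible by 3.
Ends in 9: not divisible by 5.
7: 1076059 = 7·153722 + 5
11: 1076059 = 11·97823 + 6
13: 1076059 = 13·82773 + 10
17: 1076059 = 17·63297 + 10
19: 1076059 = 19·56634 + 13
23: 1076059 = 23·46785 + 4
29: 1076059 = 29·37105 + 14
31: 1076059 = 31·34711 + 18
37: 1076059 = 37·29082 + 25
41: 1076059 = 41·26245 + 14
43: 1076059 = 43·25024 + 27
47: 1076059 = 47·22894 + 41
53: 1076059 = 53·20303

53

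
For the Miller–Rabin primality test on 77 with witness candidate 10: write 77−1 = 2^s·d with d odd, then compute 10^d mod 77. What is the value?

10

77 − 1 = 76 = 2^2 · 19, so d = 19.
10^1 ≡ 10 (mod 77)
10^2 ≡ 10^2 = 100 ≡ 23 (mod 77)
10^4 ≡ 23^2 = 529 ≡ 67 (mod 77)
10^8 ≡ 67^2 = 4489 ≡ 23 (mod 77)
10^16 ≡ 23^2 = 529 ≡ 67 (mod 77)
19 = 16 + 2 + 1 in binary powers of 2.
So 10^19 ≡ 67 · 23 · 10 ≡ 10 (mod 77).
Squaring chain: 10 → 23; never reaches −1, so base 10 is a Miller–Rabin witness that 77 is composite.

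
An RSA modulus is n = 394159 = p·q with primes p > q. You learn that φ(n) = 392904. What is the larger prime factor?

φ(n) = (p−1)(q−1) = n − (p+q) + 1, so p + q = 394159 − 392904 + 1 = 1256.
p and q are the roots of t² − 1256t + 394159 = 0.
Discriminant: 1256² − 4·394159 = 1577536 − 1576636 = 900; √900 = 30.
q = (1256 − 30)/2 = 613, p = (1256 + 30)/2 = 643.
Check: 613 · 643 = 394159.

643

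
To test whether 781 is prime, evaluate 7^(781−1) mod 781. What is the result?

45

7^1 ≡ 7 (mod 781)
7^2 ≡ 7^2 = 49 ≡ 49 (mod 781)
7^4 ≡ 49^2 = 2401 ≡ 58 (mod 781)
7^8 ≡ 58^2 = 3364 ≡ 240 (mod 781)
7^16 ≡ 240^2 = 57600 ≡ 587 (mod 781)
7^32 ≡ 587^2 = 344569 ≡ 148 (mod 781)
7^64 ≡ 148^2 = 21904 ≡ 36 (mod 781)
7^128 ≡ 36^2 = 1296 ≡ 515 (mod 781)
7^256 ≡ 515^2 = 265225 ≡ 466 (mod 781)
7^512 ≡ 466^2 = 217156 ≡ 38 (mod 781)
780 = 512 + 256 + 8 + 4 in binary powers of 2.
So 7^780 ≡ 38 · 466 · 240 · 58 ≡ 45 (mod 781).
Since 45 ≠ 1, base 7 is a Fermat witness: 781 is composite.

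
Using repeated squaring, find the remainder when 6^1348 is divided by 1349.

6^1 ≡ 6 (mod 1349)
6^2 ≡ 6^2 = 36 ≡ 36 (mod 1349)
6^4 ≡ 36^2 = 1296 ≡ 1296 (mod 1349)
6^8 ≡ 1296^2 = 1679616 ≡ 111 (mod 1349)
6^16 ≡ 111^2 = 12321 ≡ 180 (mod 1349)
6^32 ≡ 180^2 = 32400 ≡ 24 (mod 1349)
6^64 ≡ 24^2 = 576 ≡ 576 (mod 1349)
6^128 ≡ 576^2 = 331776 ≡ 1271 (mod 1349)
6^256 ≡ 1271^2 = 1615441 ≡ 688 (mod 1349)
6^512 ≡ 688^2 = 473344 ≡ 1194 (mod 1349)
6^1024 ≡ 1194^2 = 1425636 ≡ 1092 (mod 1349)
1348 = 1024 + 256 + 64 + 4 in binary powers of 2.
So 6^1348 ≡ 1092 · 688 · 576 · 1296 ≡ 161 (mod 1349).
Since 161 ≠ 1, base 6 is a Fermat witness: 1349 is composite.

161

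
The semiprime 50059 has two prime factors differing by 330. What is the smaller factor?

Since p = q + 330, we have 50059 = q(q + 330), so q² + 330q − 50059 = 0.
Discriminant: 330² + 4·50059 = 108900 + 200236 = 309136; √309136 = 556.
q = (−330 + 556)/2 = 113, and p = q + 330 = 443.
Check: 113 · 443 = 50059.

113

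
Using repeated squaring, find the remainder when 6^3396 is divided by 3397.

732

6^1 ≡ 6 (mod 3397)
6^2 ≡ 6^2 = 36 ≡ 36 (mod 3397)
6^4 ≡ 36^2 = 1296 ≡ 1296 (mod 3397)
6^8 ≡ 1296^2 = 1679616 ≡ 1498 (mod 3397)
6^16 ≡ 1498^2 = 2244004 ≡ 1984 (mod 3397)
6^32 ≡ 1984^2 = 3936256 ≡ 2530 (mod 3397)
6^64 ≡ 2530^2 = 6400900 ≡ 952 (mod 3397)
6^128 ≡ 952^2 = 906304 ≡ 2702 (mod 3397)
6^256 ≡ 2702^2 = 7300804 ≡ 651 (mod 3397)
6^512 ≡ 651^2 = 423801 ≡ 2573 (mod 3397)
6^1024 ≡ 2573^2 = 6620329 ≡ 2973 (mod 3397)
6^2048 ≡ 2973^2 = 8838729 ≡ 3132 (mod 3397)
3396 = 2048 + 1024 + 256 + 64 + 4 in binary powers of 2.
So 6^3396 ≡ 3132 · 2973 · 651 · 952 · 1296 ≡ 732 (mod 3397).
Since 732 ≠ 1, base 6 is a Fermat witness: 3397 is composite.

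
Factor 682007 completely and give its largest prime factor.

682007 = 79 · 8633
8633 = 89 · 97
97 is prime.
So 682007 = 79 · 89 · 97; the largest prime factor is 97.

97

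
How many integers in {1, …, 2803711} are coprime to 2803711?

Factor: 2803711 = 73 · 193 · 199.
φ(2803711) = (73−1) · (193−1) · (199−1) = 72 · 192 · 198 = 2737152.

2737152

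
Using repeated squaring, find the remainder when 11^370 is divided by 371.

11^1 ≡ 11 (mod 371)
11^2 ≡ 11^2 = 121 ≡ 121 (mod 371)
11^4 ≡ 121^2 = 14641 ≡ 172 (mod 371)
11^8 ≡ 172^2 = 29584 ≡ 275 (mod 371)
11^16 ≡ 275^2 = 75625 ≡ 312 (mod 371)
11^32 ≡ 312^2 = 97344 ≡ 142 (mod 371)
11^64 ≡ 142^2 = 20164 ≡ 130 (mod 371)
11^128 ≡ 130^2 = 16900 ≡ 205 (mod 371)
11^256 ≡ 205^2 = 42025 ≡ 102 (mod 371)
370 = 256 + 64 + 32 + 16 + 2 in binary powers of 2.
So 11^370 ≡ 102 · 130 · 142 · 312 · 121 ≡ 354 (mod 371).
Since 354 ≠ 1, base 11 is a Fermat witness: 371 is composite.

354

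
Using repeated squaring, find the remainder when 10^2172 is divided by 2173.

10^1 ≡ 10 (mod 2173)
10^2 ≡ 10^2 = 100 ≡ 100 (mod 2173)
10^4 ≡ 100^2 = 10000 ≡ 1308 (mod 2173)
10^8 ≡ 1308^2 = 1710864 ≡ 713 (mod 2173)
10^16 ≡ 713^2 = 508369 ≡ 2060 (mod 2173)
10^32 ≡ 2060^2 = 4243600 ≡ 1904 (mod 2173)
10^64 ≡ 1904^2 = 3625216 ≡ 652 (mod 2173)
10^128 ≡ 652^2 = 425104 ≡ 1369 (mod 2173)
10^256 ≡ 1369^2 = 1874161 ≡ 1035 (mod 2173)
10^512 ≡ 1035^2 = 1071225 ≡ 2109 (mod 2173)
10^1024 ≡ 2109^2 = 4447881 ≡ 1923 (mod 2173)
10^2048 ≡ 1923^2 = 3697929 ≡ 1656 (mod 2173)
2172 = 2048 + 64 + 32 + 16 + 8 + 4 in binary powers of 2.
So 10^2172 ≡ 1656 · 652 · 1904 · 2060 · 713 · 1308 ≡ 1494 (mod 2173).
Since 1494 ≠ 1, base 10 is a Fermat witness: 2173 is composite.

1494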